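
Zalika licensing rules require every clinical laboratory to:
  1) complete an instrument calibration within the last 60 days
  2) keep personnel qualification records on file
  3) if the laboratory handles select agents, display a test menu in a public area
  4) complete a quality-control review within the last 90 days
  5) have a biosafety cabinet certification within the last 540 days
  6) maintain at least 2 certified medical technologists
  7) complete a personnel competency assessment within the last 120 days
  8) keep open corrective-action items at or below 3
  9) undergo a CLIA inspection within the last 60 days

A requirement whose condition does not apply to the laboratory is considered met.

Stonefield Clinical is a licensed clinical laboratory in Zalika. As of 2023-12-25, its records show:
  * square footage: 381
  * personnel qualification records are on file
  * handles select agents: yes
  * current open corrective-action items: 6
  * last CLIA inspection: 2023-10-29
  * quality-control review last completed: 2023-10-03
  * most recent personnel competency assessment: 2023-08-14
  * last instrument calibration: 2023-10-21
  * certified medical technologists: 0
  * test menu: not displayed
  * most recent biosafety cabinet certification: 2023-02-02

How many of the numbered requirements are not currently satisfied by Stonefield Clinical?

1. instrument calibration 65 days ago vs limit 60 → not met
2. personnel qualification records present → met
3. condition 'handles select agents' holds; test menu absent → not met
4. quality-control review 83 days ago vs limit 90 → met
5. biosafety cabinet certification 326 days ago vs limit 540 → met
6. certified medical technologists 0 < 2 → not met
7. personnel competency assessment 133 days ago vs limit 120 → not met
8. open corrective-action items 6 > 3 → not met
9. CLIA inspection 57 days ago vs limit 60 → met
Not met: 5 of 9

5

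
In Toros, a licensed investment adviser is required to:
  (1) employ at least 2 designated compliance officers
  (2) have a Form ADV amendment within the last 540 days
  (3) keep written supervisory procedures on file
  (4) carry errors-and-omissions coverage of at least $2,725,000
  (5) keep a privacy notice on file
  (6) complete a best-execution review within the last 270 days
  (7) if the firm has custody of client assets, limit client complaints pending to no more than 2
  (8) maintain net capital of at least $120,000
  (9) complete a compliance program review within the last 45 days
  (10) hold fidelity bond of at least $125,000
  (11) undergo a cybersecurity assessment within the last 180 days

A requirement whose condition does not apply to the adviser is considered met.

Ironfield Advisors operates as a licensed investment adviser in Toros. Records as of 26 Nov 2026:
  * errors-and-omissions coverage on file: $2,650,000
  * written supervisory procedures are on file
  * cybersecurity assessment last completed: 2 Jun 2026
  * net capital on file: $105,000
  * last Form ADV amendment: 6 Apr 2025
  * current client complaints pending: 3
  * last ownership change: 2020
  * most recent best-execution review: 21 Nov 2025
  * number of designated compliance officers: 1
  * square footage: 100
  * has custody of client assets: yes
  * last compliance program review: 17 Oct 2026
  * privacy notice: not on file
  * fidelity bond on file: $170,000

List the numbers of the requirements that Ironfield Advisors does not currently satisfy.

1, 2, 4, 5, 6, 7, 8

1. designated compliance officers 1 < 2 → not met
2. Form ADV amendment 599 days ago vs limit 540 → not met
3. written supervisory procedures present → met
4. errors-and-omissions coverage $2,650,000 < $2,725,000 → not met
5. privacy notice absent → not met
6. best-execution review 370 days ago vs limit 270 → not met
7. condition 'has custody of client assets' holds; client complaints pending 3 > 2 → not met
8. net capital $105,000 < $120,000 → not met
9. compliance program review 40 days ago vs limit 45 → met
10. fidelity bond $170,000 ≥ $125,000 → met
11. cybersecurity assessment 177 days ago vs limit 180 → met
Not met: 1, 2, 4, 5, 6, 7, 8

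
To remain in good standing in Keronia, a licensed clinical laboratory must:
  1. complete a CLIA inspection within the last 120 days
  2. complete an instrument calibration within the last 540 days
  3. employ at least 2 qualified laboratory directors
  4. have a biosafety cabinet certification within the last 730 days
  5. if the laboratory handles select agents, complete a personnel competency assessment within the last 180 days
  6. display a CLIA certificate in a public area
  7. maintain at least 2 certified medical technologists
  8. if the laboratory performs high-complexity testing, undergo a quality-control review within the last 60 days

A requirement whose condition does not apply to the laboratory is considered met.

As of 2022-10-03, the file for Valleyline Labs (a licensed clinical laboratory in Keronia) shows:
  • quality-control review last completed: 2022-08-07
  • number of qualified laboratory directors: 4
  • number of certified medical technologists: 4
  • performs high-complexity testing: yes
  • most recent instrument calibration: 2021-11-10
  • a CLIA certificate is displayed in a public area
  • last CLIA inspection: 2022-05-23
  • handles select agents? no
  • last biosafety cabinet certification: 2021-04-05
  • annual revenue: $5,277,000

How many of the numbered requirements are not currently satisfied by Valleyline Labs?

1. CLIA inspection 133 days ago vs limit 120 → not met
2. instrument calibration 327 days ago vs limit 540 → met
3. qualified laboratory directors 4 ≥ 2 → met
4. biosafety cabinet certification 546 days ago vs limit 730 → met
5. condition 'handles select agents' does not hold → requirement n/a → met
6. CLIA certificate present → met
7. certified medical technologists 4 ≥ 2 → met
8. condition 'performs high-complexity testing' holds; quality-control review 57 days ago vs limit 60 → met
Not met: 1 of 8

1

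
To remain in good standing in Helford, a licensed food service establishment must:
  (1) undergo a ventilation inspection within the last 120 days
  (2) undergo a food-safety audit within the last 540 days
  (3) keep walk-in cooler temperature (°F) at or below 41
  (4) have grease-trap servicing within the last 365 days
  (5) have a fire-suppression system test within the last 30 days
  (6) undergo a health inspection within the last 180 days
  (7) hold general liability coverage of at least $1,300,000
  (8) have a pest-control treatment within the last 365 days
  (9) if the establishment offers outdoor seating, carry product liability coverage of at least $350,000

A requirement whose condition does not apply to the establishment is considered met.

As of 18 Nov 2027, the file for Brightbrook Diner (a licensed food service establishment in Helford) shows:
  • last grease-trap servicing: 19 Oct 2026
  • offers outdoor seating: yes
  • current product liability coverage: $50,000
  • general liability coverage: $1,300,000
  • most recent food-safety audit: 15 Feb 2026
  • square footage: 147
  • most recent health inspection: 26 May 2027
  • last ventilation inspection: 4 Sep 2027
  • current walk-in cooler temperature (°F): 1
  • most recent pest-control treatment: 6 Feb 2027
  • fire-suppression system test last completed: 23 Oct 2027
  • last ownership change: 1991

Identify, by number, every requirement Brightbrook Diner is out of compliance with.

1. ventilation inspection 75 days ago vs limit 120 → met
2. food-safety audit 641 days ago vs limit 540 → not met
3. walk-in cooler temperature (°F) 1 ≤ 41 → met
4. grease-trap servicing 395 days ago vs limit 365 → not met
5. fire-suppression system test 26 days ago vs limit 30 → met
6. health inspection 176 days ago vs limit 180 → met
7. general liability coverage $1,300,000 ≥ $1,300,000 → met
8. pest-control treatment 285 days ago vs limit 365 → met
9. condition 'offers outdoor seating' holds; product liability coverage $50,000 < $350,000 → not met
Not met: 2, 4, 9

2, 4, 9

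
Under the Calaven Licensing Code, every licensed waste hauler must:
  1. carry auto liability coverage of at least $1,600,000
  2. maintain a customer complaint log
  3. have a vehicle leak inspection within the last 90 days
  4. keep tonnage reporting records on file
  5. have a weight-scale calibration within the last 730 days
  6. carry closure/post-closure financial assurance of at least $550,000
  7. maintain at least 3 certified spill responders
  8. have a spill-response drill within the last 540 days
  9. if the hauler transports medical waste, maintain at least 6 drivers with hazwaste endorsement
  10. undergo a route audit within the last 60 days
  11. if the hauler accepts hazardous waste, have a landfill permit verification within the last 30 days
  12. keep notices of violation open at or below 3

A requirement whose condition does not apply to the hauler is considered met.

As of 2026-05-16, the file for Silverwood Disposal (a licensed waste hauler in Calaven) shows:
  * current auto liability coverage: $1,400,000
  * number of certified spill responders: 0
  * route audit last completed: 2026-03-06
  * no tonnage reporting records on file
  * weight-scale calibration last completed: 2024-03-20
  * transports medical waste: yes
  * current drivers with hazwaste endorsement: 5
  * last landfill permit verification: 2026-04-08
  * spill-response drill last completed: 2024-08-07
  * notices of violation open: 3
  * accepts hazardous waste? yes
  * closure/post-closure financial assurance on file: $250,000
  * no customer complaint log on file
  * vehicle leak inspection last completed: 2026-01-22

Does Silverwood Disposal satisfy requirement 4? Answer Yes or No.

No

4. tonnage reporting records absent → not met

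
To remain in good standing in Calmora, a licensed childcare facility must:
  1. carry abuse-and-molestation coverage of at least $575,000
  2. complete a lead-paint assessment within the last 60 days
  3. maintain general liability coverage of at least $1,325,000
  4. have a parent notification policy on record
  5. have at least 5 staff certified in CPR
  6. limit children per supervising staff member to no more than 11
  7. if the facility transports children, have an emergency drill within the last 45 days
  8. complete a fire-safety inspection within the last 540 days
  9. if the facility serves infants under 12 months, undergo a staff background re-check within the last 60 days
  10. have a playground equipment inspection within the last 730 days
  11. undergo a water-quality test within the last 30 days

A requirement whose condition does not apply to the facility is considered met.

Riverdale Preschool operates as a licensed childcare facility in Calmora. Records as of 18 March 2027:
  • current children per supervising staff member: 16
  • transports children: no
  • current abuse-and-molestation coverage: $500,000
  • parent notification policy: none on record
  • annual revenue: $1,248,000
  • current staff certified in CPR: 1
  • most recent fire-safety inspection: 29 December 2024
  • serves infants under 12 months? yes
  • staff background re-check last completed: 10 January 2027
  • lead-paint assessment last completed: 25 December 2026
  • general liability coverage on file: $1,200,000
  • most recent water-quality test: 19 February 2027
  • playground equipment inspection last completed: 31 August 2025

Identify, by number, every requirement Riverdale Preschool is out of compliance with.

1, 2, 3, 4, 5, 6, 8, 9

1. abuse-and-molestation coverage $500,000 < $575,000 → not met
2. lead-paint assessment 83 days ago vs limit 60 → not met
3. general liability coverage $1,200,000 < $1,325,000 → not met
4. parent notification policy absent → not met
5. staff certified in CPR 1 < 5 → not met
6. children per supervising staff member 16 > 11 → not met
7. condition 'transports children' does not hold → requirement n/a → met
8. fire-safety inspection 809 days ago vs limit 540 → not met
9. condition 'serves infants under 12 months' holds; staff background re-check 67 days ago vs limit 60 → not met
10. playground equipment inspection 564 days ago vs limit 730 → met
11. water-quality test 27 days ago vs limit 30 → met
Not met: 1, 2, 3, 4, 5, 6, 8, 9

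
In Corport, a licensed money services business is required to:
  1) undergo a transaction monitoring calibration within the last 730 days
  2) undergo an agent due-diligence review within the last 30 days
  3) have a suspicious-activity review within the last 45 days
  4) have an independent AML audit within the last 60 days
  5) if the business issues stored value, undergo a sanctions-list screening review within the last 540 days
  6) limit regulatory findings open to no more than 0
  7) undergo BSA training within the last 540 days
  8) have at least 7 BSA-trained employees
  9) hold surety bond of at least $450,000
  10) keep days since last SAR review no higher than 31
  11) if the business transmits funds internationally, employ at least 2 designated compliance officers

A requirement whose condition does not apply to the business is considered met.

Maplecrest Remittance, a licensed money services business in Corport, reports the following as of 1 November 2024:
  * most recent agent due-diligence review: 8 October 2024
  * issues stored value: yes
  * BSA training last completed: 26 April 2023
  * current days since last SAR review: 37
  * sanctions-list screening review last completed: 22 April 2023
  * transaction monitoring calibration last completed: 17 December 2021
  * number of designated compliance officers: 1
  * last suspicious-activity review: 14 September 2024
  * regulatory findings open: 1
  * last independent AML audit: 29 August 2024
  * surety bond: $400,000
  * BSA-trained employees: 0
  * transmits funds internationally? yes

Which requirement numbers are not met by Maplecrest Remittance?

1, 3, 4, 5, 6, 7, 8, 9, 10, 11

1. transaction monitoring calibration 1050 days ago vs limit 730 → not met
2. agent due-diligence review 24 days ago vs limit 30 → met
3. suspicious-activity review 48 days ago vs limit 45 → not met
4. independent AML audit 64 days ago vs limit 60 → not met
5. condition 'issues stored value' holds; sanctions-list screening review 559 days ago vs limit 540 → not met
6. regulatory findings open 1 > 0 → not met
7. BSA training 555 days ago vs limit 540 → not met
8. BSA-trained employees 0 < 7 → not met
9. surety bond $400,000 < $450,000 → not met
10. days since last SAR review 37 > 31 → not met
11. condition 'transmits funds internationally' holds; designated compliance officers 1 < 2 → not met
Not met: 1, 3, 4, 5, 6, 7, 8, 9, 10, 11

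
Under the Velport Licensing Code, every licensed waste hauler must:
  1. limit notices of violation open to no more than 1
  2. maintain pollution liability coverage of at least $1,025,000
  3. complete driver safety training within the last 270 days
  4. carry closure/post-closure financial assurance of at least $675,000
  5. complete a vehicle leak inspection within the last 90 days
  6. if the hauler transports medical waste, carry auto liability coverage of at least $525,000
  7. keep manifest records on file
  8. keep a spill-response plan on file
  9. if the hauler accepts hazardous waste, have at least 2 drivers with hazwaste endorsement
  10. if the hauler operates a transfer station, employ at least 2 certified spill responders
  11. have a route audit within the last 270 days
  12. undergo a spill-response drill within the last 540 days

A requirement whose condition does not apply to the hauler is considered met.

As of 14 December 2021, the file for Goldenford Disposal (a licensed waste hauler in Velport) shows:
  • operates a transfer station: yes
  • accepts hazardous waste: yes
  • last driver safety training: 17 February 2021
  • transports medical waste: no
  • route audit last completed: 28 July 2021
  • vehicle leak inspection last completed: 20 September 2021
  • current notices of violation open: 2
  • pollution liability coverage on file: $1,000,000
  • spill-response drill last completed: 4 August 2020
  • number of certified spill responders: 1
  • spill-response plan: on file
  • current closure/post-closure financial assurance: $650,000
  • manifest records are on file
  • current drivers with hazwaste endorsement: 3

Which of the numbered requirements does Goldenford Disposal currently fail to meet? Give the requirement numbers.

1, 2, 3, 4, 10

1. notices of violation open 2 > 1 → not met
2. pollution liability coverage $1,000,000 < $1,025,000 → not met
3. driver safety training 300 days ago vs limit 270 → not met
4. closure/post-closure financial assurance $650,000 < $675,000 → not met
5. vehicle leak inspection 85 days ago vs limit 90 → met
6. condition 'transports medical waste' does not hold → requirement n/a → met
7. manifest records present → met
8. spill-response plan present → met
9. condition 'accepts hazardous waste' holds; drivers with hazwaste endorsement 3 ≥ 2 → met
10. condition 'operates a transfer station' holds; certified spill responders 1 < 2 → not met
11. route audit 139 days ago vs limit 270 → met
12. spill-response drill 497 days ago vs limit 540 → met
Not met: 1, 2, 3, 4, 10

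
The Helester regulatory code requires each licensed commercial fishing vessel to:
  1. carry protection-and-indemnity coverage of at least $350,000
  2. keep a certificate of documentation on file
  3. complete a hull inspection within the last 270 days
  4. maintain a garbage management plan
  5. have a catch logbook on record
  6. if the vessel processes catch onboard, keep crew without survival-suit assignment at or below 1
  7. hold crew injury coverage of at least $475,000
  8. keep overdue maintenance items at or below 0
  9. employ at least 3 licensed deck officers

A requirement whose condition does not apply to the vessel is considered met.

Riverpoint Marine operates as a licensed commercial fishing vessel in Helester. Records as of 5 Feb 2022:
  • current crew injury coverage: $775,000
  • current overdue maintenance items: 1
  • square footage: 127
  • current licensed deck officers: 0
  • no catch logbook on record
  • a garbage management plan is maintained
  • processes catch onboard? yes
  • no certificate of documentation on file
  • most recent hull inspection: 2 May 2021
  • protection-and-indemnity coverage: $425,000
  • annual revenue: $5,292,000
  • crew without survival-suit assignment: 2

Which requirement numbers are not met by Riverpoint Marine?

2, 3, 5, 6, 8, 9

1. protection-and-indemnity coverage $425,000 ≥ $350,000 → met
2. certificate of documentation absent → not met
3. hull inspection 279 days ago vs limit 270 → not met
4. garbage management plan present → met
5. catch logbook absent → not met
6. condition 'processes catch onboard' holds; crew without survival-suit assignment 2 > 1 → not met
7. crew injury coverage $775,000 ≥ $475,000 → met
8. overdue maintenance items 1 > 0 → not met
9. licensed deck officers 0 < 3 → not met
Not met: 2, 3, 5, 6, 8, 9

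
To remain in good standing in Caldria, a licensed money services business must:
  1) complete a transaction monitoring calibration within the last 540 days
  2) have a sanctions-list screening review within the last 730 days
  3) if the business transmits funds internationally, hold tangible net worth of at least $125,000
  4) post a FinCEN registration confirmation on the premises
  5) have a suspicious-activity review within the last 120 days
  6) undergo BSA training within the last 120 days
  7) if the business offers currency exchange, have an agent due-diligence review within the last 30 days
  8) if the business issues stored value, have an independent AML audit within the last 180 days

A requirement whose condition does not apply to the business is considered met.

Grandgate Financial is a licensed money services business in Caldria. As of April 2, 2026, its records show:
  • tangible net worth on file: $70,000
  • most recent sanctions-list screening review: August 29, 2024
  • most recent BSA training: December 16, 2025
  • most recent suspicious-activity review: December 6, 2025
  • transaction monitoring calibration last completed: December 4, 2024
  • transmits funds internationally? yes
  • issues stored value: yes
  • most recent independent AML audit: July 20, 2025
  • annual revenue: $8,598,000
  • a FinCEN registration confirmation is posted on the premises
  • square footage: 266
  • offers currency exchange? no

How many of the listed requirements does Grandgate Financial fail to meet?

2

1. transaction monitoring calibration 484 days ago vs limit 540 → met
2. sanctions-list screening review 581 days ago vs limit 730 → met
3. condition 'transmits funds internationally' holds; tangible net worth $70,000 < $125,000 → not met
4. FinCEN registration confirmation present → met
5. suspicious-activity review 117 days ago vs limit 120 → met
6. BSA training 107 days ago vs limit 120 → met
7. condition 'offers currency exchange' does not hold → requirement n/a → met
8. condition 'issues stored value' holds; independent AML audit 256 days ago vs limit 180 → not met
Not met: 2 of 8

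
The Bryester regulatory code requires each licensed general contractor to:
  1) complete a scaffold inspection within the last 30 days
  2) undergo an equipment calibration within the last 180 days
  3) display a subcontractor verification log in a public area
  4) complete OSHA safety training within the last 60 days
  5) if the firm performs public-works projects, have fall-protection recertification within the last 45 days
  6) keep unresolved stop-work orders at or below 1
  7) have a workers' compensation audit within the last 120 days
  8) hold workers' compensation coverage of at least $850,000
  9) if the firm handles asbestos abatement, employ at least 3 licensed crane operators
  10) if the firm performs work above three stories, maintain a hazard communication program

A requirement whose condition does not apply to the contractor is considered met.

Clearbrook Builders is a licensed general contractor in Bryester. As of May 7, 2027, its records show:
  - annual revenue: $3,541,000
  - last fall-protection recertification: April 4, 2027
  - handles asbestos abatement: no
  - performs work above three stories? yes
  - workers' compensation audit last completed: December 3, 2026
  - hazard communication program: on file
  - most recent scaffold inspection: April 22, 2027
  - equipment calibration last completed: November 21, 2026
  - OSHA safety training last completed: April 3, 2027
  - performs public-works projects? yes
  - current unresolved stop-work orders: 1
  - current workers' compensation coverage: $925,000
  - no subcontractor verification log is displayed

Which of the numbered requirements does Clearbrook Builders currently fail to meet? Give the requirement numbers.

1. scaffold inspection 15 days ago vs limit 30 → met
2. equipment calibration 167 days ago vs limit 180 → met
3. subcontractor verification log absent → not met
4. OSHA safety training 34 days ago vs limit 60 → met
5. condition 'performs public-works projects' holds; fall-protection recertification 33 days ago vs limit 45 → met
6. unresolved stop-work orders 1 ≤ 1 → met
7. workers' compensation audit 155 days ago vs limit 120 → not met
8. workers' compensation coverage $925,000 ≥ $850,000 → met
9. condition 'handles asbestos abatement' does not hold → requirement n/a → met
10. condition 'performs work above three stories' holds; hazard communication program present → met
Not met: 3, 7

3, 7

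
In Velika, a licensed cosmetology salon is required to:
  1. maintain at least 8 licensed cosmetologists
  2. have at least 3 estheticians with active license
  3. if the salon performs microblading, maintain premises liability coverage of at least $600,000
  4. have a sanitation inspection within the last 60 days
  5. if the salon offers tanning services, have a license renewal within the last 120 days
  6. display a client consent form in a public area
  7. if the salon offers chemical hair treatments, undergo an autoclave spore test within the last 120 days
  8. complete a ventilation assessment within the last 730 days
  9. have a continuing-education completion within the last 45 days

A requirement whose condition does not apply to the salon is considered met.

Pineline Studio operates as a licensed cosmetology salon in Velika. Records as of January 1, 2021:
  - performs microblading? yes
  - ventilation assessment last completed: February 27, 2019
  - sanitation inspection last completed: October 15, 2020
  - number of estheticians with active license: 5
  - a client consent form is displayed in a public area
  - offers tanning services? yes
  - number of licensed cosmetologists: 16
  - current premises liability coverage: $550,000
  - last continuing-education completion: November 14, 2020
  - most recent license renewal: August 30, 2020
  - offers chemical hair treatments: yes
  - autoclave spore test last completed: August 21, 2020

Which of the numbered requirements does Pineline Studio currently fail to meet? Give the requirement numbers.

1. licensed cosmetologists 16 ≥ 8 → met
2. estheticians with active license 5 ≥ 3 → met
3. condition 'performs microblading' holds; premises liability coverage $550,000 < $600,000 → not met
4. sanitation inspection 78 days ago vs limit 60 → not met
5. condition 'offers tanning services' holds; license renewal 124 days ago vs limit 120 → not met
6. client consent form present → met
7. condition 'offers chemical hair treatments' holds; autoclave spore test 133 days ago vs limit 120 → not met
8. ventilation assessment 674 days ago vs limit 730 → met
9. continuing-education completion 48 days ago vs limit 45 → not met
Not met: 3, 4, 5, 7, 9

3, 4, 5, 7, 9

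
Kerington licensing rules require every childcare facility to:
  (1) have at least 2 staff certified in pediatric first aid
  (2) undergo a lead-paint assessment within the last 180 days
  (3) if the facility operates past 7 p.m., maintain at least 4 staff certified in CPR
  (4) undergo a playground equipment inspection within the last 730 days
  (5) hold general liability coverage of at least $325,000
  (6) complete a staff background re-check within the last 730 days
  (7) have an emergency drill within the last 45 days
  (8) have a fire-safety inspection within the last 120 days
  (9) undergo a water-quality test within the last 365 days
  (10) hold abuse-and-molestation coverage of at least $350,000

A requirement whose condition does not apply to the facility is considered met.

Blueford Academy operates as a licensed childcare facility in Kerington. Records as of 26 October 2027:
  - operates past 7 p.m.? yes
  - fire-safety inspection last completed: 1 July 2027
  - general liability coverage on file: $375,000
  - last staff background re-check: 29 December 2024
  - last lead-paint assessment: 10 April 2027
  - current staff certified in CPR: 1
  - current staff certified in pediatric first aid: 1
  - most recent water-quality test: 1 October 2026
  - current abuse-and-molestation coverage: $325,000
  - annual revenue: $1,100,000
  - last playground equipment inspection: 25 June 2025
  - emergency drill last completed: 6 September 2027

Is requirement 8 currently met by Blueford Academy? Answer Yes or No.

8. fire-safety inspection 117 days ago vs limit 120 → met

Yes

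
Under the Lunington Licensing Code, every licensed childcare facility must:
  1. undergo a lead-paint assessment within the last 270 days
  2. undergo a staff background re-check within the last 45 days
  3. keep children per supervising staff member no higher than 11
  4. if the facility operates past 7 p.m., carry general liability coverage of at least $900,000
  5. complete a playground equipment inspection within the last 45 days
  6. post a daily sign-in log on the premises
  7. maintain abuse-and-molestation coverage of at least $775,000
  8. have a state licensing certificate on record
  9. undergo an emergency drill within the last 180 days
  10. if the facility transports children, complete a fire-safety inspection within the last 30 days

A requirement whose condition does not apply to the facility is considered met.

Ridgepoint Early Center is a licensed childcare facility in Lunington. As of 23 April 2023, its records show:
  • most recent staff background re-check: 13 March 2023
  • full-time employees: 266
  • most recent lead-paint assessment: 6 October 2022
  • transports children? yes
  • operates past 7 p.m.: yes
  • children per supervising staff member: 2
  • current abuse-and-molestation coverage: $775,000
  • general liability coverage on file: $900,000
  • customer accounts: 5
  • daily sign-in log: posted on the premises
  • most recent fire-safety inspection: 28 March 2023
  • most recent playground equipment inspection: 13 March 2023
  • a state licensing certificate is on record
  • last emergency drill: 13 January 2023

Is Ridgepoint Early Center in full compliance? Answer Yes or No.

1. lead-paint assessment 199 days ago vs limit 270 → met
2. staff background re-check 41 days ago vs limit 45 → met
3. children per supervising staff member 2 ≤ 11 → met
4. condition 'operates past 7 p.m.' holds; general liability coverage $900,000 ≥ $900,000 → met
5. playground equipment inspection 41 days ago vs limit 45 → met
6. daily sign-in log present → met
7. abuse-and-molestation coverage $775,000 ≥ $775,000 → met
8. state licensing certificate present → met
9. emergency drill 100 days ago vs limit 180 → met
10. condition 'transports children' holds; fire-safety inspection 26 days ago vs limit 30 → met
All met.

Yes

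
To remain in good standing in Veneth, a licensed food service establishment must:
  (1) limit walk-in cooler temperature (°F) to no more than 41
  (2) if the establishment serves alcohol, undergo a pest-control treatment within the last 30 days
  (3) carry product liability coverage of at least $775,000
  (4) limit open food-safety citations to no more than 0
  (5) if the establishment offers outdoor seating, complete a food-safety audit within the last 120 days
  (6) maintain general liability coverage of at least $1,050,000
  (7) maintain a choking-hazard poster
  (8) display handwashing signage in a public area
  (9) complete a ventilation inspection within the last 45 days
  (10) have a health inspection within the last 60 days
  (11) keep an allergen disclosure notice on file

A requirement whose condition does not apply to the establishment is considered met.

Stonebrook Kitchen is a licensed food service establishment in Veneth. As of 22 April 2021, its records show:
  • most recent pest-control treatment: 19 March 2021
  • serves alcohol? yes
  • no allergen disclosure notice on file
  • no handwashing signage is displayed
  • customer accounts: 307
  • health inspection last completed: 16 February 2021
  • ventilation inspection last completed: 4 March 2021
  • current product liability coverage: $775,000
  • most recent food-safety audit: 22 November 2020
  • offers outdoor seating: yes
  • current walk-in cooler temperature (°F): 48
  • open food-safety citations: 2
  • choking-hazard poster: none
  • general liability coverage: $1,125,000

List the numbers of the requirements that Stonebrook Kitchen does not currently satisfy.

1. walk-in cooler temperature (°F) 48 > 41 → not met
2. condition 'serves alcohol' holds; pest-control treatment 34 days ago vs limit 30 → not met
3. product liability coverage $775,000 ≥ $775,000 → met
4. open food-safety citations 2 > 0 → not met
5. condition 'offers outdoor seating' holds; food-safety audit 151 days ago vs limit 120 → not met
6. general liability coverage $1,125,000 ≥ $1,050,000 → met
7. choking-hazard poster absent → not met
8. handwashing signage absent → not met
9. ventilation inspection 49 days ago vs limit 45 → not met
10. health inspection 65 days ago vs limit 60 → not met
11. allergen disclosure notice absent → not met
Not met: 1, 2, 4, 5, 7, 8, 9, 10, 11

1, 2, 4, 5, 7, 8, 9, 10, 11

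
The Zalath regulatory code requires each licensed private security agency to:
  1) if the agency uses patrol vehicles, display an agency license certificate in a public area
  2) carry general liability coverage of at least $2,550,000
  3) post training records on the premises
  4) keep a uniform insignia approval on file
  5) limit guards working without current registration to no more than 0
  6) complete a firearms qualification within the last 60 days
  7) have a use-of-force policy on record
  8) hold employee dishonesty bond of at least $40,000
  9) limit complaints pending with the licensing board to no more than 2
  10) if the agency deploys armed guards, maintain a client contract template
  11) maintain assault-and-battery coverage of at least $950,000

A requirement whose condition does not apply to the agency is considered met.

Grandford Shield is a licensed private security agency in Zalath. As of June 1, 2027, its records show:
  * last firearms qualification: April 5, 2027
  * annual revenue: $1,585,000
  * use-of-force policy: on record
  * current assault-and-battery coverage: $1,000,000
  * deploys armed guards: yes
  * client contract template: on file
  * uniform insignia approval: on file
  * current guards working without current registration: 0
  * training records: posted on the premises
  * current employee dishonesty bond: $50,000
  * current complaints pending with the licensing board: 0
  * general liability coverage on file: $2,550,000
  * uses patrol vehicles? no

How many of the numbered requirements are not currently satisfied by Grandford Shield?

1. condition 'uses patrol vehicles' does not hold → requirement n/a → met
2. general liability coverage $2,550,000 ≥ $2,550,000 → met
3. training records present → met
4. uniform insignia approval present → met
5. guards working without current registration 0 ≤ 0 → met
6. firearms qualification 57 days ago vs limit 60 → met
7. use-of-force policy present → met
8. employee dishonesty bond $50,000 ≥ $40,000 → met
9. complaints pending with the licensing board 0 ≤ 2 → met
10. condition 'deploys armed guards' holds; client contract template present → met
11. assault-and-battery coverage $1,000,000 ≥ $950,000 → met
Not met: 0 of 11

0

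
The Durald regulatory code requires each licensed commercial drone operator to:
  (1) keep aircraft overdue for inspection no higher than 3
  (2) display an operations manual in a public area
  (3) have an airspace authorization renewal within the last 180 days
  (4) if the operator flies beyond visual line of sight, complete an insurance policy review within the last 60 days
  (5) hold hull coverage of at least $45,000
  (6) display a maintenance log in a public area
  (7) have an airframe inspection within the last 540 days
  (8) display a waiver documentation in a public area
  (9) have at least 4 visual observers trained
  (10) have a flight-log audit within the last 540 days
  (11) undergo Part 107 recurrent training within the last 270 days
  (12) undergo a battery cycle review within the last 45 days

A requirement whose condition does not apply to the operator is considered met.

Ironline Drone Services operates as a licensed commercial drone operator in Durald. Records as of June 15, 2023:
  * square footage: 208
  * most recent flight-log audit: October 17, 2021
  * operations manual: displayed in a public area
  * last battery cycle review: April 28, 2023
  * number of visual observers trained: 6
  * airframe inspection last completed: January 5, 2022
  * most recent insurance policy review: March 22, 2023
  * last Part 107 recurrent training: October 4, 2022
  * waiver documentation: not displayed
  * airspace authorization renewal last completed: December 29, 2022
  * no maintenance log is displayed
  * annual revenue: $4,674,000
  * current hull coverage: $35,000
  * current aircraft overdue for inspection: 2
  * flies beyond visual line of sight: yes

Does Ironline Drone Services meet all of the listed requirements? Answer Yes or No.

No

1. aircraft overdue for inspection 2 ≤ 3 → met
2. operations manual present → met
3. airspace authorization renewal 168 days ago vs limit 180 → met
4. condition 'flies beyond visual line of sight' holds; insurance policy review 85 days ago vs limit 60 → not met
5. hull coverage $35,000 < $45,000 → not met
6. maintenance log absent → not met
7. airframe inspection 526 days ago vs limit 540 → met
8. waiver documentation absent → not met
9. visual observers trained 6 ≥ 4 → met
10. flight-log audit 606 days ago vs limit 540 → not met
11. Part 107 recurrent training 254 days ago vs limit 270 → met
12. battery cycle review 48 days ago vs limit 45 → not met
Not met: 4, 5, 6, 8, 10, 12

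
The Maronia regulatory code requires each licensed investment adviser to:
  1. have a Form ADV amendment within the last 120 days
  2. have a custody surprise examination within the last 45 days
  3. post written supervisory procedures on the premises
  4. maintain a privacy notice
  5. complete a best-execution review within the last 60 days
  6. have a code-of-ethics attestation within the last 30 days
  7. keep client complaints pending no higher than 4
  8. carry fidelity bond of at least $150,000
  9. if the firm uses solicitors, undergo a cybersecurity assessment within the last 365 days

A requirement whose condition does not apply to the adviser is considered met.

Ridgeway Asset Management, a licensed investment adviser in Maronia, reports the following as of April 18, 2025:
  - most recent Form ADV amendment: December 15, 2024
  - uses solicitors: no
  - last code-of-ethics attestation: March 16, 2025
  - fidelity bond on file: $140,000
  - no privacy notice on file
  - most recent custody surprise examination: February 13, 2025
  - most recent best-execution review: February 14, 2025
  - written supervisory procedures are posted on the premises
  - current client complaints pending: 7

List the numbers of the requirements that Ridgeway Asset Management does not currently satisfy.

1. Form ADV amendment 124 days ago vs limit 120 → not met
2. custody surprise examination 64 days ago vs limit 45 → not met
3. written supervisory procedures present → met
4. privacy notice absent → not met
5. best-execution review 63 days ago vs limit 60 → not met
6. code-of-ethics attestation 33 days ago vs limit 30 → not met
7. client complaints pending 7 > 4 → not met
8. fidelity bond $140,000 < $150,000 → not met
9. condition 'uses solicitors' does not hold → requirement n/a → met
Not met: 1, 2, 4, 5, 6, 7, 8

1, 2, 4, 5, 6, 7, 8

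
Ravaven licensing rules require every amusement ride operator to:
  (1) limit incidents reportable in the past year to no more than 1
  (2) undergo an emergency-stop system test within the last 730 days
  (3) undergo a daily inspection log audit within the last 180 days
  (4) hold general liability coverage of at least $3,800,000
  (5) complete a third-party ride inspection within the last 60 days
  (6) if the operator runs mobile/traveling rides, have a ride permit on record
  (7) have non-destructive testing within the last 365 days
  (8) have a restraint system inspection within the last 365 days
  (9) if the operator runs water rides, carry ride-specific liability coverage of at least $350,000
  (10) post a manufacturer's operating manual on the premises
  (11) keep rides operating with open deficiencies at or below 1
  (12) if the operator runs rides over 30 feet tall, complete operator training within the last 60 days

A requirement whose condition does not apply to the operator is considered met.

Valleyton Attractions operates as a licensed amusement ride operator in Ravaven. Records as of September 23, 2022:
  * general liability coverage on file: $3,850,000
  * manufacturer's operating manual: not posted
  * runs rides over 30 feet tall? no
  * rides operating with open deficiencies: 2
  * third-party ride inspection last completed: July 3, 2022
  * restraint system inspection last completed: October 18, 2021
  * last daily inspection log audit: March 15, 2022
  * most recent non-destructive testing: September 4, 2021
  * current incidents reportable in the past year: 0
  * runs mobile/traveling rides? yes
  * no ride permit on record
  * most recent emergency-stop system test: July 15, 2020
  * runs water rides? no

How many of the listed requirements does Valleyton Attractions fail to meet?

7

1. incidents reportable in the past year 0 ≤ 1 → met
2. emergency-stop system test 800 days ago vs limit 730 → not met
3. daily inspection log audit 192 days ago vs limit 180 → not met
4. general liability coverage $3,850,000 ≥ $3,800,000 → met
5. third-party ride inspection 82 days ago vs limit 60 → not met
6. condition 'runs mobile/traveling rides' holds; ride permit absent → not met
7. non-destructive testing 384 days ago vs limit 365 → not met
8. restraint system inspection 340 days ago vs limit 365 → met
9. condition 'runs water rides' does not hold → requirement n/a → met
10. manufacturer's operating manual absent → not met
11. rides operating with open deficiencies 2 > 1 → not met
12. condition 'runs rides over 30 feet tall' does not hold → requirement n/a → met
Not met: 7 of 12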